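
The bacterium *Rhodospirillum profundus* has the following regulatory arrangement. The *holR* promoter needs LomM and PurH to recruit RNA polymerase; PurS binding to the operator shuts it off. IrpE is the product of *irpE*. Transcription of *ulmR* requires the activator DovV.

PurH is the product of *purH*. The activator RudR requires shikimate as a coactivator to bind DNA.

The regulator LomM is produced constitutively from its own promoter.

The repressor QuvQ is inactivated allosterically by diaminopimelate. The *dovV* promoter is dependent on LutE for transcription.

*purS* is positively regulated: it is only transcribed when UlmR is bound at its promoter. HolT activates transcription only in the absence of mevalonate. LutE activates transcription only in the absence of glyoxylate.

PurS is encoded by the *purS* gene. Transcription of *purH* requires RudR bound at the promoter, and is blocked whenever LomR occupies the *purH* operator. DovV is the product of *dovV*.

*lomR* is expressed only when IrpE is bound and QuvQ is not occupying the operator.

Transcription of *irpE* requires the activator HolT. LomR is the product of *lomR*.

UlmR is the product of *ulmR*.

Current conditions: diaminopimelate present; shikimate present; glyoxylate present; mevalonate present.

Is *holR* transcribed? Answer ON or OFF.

LomM is produced constitutively and is active.
Glyoxylate is present, so LutE is inactive.
Required activator LutE is absent, so *dovV* is not transcribed.
So DovV is not produced.
Required activator DovV is absent, so *ulmR* is not transcribed.
So UlmR is not produced.
Required activator UlmR is absent, so *purS* is not transcribed.
So PurS is not produced.
Mevalonate is present, so HolT is inactive.
Required activator HolT is absent, so *irpE* is not transcribed.
So IrpE is not produced.
Diaminopimelate is present, so QuvQ is inactive.
Required activator IrpE is absent, so *lomR* is not transcribed.
So LomR is not produced.
Shikimate is present, so RudR is active.
No repressor is bound and RudR is active, so *purH* is transcribed.
So PurH is produced and active.
No repressor is bound and LomM and PurH are active, so *holR* is transcribed.

ON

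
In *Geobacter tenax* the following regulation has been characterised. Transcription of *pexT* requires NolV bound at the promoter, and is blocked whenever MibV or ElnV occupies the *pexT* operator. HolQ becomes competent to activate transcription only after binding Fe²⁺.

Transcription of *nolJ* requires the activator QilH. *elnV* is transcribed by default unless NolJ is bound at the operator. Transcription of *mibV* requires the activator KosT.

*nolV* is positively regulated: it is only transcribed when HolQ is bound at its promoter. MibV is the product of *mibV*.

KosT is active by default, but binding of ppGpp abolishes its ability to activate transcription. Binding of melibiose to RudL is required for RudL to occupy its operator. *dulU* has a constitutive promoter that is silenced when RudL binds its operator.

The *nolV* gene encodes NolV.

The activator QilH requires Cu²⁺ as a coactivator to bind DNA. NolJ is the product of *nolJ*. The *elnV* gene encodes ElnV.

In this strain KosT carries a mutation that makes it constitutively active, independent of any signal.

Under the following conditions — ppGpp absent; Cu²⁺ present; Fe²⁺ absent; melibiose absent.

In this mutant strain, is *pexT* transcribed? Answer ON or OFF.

OFF

KosT is constitutively active in this strain.
No repressor is bound and KosT is active, so *mibV* is transcribed.
So MibV is produced and active.
Cu²⁺ is present, so QilH is active.
No repressor is bound and QilH is active, so *nolJ* is transcribed.
So NolJ is produced and active.
With repressor NolJ bound, *elnV* is not transcribed.
So ElnV is not produced.
Fe²⁺ is absent, so HolQ is inactive.
Required activator HolQ is absent, so *nolV* is not transcribed.
So NolV is not produced.
With repressor MibV bound, *pexT* is not transcribed.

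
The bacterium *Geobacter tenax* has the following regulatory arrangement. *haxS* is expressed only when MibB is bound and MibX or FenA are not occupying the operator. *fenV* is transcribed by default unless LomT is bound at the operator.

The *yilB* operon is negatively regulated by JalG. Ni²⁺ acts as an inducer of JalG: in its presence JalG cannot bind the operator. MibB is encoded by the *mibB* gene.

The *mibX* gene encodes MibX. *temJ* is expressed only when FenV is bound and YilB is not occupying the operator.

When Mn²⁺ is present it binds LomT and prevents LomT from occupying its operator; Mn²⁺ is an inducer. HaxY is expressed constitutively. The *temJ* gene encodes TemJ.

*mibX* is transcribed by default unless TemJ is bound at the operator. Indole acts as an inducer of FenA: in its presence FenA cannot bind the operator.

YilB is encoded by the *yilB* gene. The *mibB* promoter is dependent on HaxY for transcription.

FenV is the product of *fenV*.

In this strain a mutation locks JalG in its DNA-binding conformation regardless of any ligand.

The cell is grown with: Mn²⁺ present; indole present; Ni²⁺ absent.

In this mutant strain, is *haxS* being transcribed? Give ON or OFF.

ON

HaxY is produced constitutively and is active.
No repressor is bound and HaxY is active, so *mibB* is transcribed.
So MibB is produced and active.
JalG is constitutively active in this strain.
With repressor JalG bound, *yilB* is not transcribed.
So YilB is not produced.
Mn²⁺ is present, so LomT is inactive.
With no repressor bound, *fenV* is transcribed.
So FenV is produced and active.
No repressor is bound and FenV is active, so *temJ* is transcribed.
So TemJ is produced and active.
With repressor TemJ bound, *mibX* is not transcribed.
So MibX is not produced.
Indole is present, so FenA is inactive.
No repressor is bound and MibB is active, so *haxS* is transcribed.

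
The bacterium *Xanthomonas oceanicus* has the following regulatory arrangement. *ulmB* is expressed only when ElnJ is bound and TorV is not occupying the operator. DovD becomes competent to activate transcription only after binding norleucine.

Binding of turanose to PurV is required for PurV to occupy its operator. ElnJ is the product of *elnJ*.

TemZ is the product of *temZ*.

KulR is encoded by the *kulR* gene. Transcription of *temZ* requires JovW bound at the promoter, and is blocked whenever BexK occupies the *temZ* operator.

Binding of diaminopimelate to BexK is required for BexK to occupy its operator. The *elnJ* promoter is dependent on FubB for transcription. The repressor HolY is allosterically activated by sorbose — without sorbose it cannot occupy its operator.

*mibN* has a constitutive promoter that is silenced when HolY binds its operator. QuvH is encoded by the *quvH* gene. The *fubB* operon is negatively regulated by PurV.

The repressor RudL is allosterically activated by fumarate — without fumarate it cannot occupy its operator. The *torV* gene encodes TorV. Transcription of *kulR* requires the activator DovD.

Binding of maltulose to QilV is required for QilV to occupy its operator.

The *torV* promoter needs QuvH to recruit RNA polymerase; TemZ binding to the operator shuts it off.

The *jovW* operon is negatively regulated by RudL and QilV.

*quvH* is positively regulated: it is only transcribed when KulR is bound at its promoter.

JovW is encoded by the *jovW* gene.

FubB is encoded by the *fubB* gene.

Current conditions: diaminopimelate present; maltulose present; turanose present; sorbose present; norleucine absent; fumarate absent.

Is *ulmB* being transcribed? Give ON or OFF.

Fumarate is absent, so RudL is inactive.
Maltulose is present, so QilV is active.
With repressor QilV bound, *jovW* is not transcribed.
So JovW is not produced.
Diaminopimelate is present, so BexK is active.
With repressor BexK bound, *temZ* is not transcribed.
So TemZ is not produced.
Norleucine is absent, so DovD is inactive.
Required activator DovD is absent, so *kulR* is not transcribed.
So KulR is not produced.
Required activator KulR is absent, so *quvH* is not transcribed.
So QuvH is not produced.
Required activator QuvH is absent, so *torV* is not transcribed.
So TorV is not produced.
Turanose is present, so PurV is active.
With repressor PurV bound, *fubB* is not transcribed.
So FubB is not produced.
Required activator FubB is absent, so *elnJ* is not transcribed.
So ElnJ is not produced.
Required activator ElnJ is absent, so *ulmB* is not transcribed.

OFF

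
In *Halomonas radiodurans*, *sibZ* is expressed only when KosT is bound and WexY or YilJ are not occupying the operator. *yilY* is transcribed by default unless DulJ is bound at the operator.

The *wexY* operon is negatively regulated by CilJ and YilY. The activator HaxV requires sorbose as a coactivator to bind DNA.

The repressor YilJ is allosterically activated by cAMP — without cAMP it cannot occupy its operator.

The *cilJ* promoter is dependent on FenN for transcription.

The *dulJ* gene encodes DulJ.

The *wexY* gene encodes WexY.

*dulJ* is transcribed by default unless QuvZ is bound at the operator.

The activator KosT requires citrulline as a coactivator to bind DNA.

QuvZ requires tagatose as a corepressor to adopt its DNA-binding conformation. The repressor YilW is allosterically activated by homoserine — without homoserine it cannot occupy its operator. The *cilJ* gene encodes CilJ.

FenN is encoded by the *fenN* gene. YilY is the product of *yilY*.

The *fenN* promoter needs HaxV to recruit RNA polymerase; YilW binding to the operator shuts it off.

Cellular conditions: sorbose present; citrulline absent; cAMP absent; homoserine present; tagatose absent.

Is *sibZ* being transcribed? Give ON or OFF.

OFF

Sorbose is present, so HaxV is active.
Homoserine is present, so YilW is active.
With repressor YilW bound, *fenN* is not transcribed.
So FenN is not produced.
Required activator FenN is absent, so *cilJ* is not transcribed.
So CilJ is not produced.
Tagatose is absent, so QuvZ is inactive.
With no repressor bound, *dulJ* is transcribed.
So DulJ is produced and active.
With repressor DulJ bound, *yilY* is not transcribed.
So YilY is not produced.
With no repressor bound, *wexY* is transcribed.
So WexY is produced and active.
cAMP is absent, so YilJ is inactive.
Citrulline is absent, so KosT is inactive.
With repressor WexY bound, *sibZ* is not transcribed.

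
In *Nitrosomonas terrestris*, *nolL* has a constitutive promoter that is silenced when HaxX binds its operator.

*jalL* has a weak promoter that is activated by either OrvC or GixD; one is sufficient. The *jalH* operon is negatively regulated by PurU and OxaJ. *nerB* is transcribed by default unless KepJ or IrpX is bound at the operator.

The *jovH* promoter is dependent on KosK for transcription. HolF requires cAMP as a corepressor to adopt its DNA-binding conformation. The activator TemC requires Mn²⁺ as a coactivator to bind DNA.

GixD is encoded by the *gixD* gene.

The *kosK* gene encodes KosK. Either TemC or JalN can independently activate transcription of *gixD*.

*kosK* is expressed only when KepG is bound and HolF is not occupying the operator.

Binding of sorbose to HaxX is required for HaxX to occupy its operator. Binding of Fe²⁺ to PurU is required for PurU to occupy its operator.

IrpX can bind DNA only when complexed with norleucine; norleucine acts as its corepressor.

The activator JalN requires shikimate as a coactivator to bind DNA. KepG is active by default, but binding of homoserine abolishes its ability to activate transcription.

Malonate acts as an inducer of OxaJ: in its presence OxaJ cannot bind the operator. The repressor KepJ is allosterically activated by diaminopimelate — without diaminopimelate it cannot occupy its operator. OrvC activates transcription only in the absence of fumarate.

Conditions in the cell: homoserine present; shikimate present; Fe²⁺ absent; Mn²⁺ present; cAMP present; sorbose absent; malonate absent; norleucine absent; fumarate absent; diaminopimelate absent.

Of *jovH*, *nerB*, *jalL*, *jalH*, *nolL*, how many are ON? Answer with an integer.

Homoserine is present, so KepG is inactive.
cAMP is present, so HolF is active.
With repressor HolF bound, *kosK* is not transcribed.
So KosK is not produced.
Required activator KosK is absent, so *jovH* is not transcribed.
→ *jovH* is OFF.
Diaminopimelate is absent, so KepJ is inactive.
Norleucine is absent, so IrpX is inactive.
With no repressor bound, *nerB* is transcribed.
→ *nerB* is ON.
Fumarate is absent, so OrvC is active.
Mn²⁺ is present, so TemC is active.
Shikimate is present, so JalN is active.
Activator TemC is present, so *gixD* is transcribed.
So GixD is produced and active.
Activator OrvC is present, so *jalL* is transcribed.
→ *jalL* is ON.
Fe²⁺ is absent, so PurU is inactive.
Malonate is absent, so OxaJ is active.
With repressor OxaJ bound, *jalH* is not transcribed.
→ *jalH* is OFF.
Sorbose is absent, so HaxX is inactive.
With no repressor bound, *nolL* is transcribed.
→ *nolL* is ON.
3 of the 5 genes are transcribed.

3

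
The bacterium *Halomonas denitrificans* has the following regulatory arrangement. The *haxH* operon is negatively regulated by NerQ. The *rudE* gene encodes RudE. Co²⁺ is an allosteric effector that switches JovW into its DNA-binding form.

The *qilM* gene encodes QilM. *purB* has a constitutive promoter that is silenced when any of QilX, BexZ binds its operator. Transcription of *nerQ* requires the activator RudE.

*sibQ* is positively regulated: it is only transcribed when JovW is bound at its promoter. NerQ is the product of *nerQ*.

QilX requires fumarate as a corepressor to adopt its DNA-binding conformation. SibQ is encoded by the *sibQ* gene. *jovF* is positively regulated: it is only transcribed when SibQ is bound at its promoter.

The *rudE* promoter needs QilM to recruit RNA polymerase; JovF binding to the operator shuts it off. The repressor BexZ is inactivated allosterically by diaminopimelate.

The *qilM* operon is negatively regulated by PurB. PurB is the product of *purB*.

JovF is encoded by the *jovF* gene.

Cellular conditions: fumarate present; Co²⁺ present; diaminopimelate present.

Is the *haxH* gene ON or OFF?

ON

Co²⁺ is present, so JovW is active.
No repressor is bound and JovW is active, so *sibQ* is transcribed.
So SibQ is produced and active.
No repressor is bound and SibQ is active, so *jovF* is transcribed.
So JovF is produced and active.
Fumarate is present, so QilX is active.
Diaminopimelate is present, so BexZ is inactive.
With repressor QilX bound, *purB* is not transcribed.
So PurB is not produced.
With no repressor bound, *qilM* is transcribed.
So QilM is produced and active.
With repressor JovF bound, *rudE* is not transcribed.
So RudE is not produced.
Required activator RudE is absent, so *nerQ* is not transcribed.
So NerQ is not produced.
With no repressor bound, *haxH* is transcribed.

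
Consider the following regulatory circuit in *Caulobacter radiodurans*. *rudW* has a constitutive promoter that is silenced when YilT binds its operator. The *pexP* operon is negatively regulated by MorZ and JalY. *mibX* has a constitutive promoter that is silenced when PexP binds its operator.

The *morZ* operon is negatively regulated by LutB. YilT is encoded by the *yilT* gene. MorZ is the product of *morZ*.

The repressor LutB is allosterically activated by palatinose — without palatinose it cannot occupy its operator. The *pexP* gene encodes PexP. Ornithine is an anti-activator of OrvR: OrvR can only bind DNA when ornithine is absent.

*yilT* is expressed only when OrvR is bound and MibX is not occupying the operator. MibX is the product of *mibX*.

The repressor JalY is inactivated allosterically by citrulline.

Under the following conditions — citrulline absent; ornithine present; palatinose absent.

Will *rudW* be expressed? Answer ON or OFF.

ON

Palatinose is absent, so LutB is inactive.
With no repressor bound, *morZ* is transcribed.
So MorZ is produced and active.
Citrulline is absent, so JalY is active.
With repressor MorZ bound, *pexP* is not transcribed.
So PexP is not produced.
With no repressor bound, *mibX* is transcribed.
So MibX is produced and active.
Ornithine is present, so OrvR is inactive.
With repressor MibX bound, *yilT* is not transcribed.
So YilT is not produced.
With no repressor bound, *rudW* is transcribed.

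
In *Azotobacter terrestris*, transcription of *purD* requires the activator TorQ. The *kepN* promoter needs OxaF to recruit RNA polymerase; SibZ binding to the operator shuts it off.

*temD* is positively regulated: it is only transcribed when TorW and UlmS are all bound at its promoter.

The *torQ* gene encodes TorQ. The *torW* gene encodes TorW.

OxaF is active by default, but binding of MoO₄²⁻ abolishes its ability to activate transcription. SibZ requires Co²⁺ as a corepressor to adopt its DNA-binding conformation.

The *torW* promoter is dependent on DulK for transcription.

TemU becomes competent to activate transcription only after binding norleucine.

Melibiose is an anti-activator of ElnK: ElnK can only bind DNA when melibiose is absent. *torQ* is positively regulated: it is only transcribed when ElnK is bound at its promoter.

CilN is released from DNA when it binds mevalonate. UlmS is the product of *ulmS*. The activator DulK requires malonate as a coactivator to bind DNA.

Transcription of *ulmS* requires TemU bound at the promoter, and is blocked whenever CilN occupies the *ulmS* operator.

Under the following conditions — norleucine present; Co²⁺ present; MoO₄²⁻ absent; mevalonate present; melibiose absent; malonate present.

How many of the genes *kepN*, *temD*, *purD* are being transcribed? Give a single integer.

MoO₄²⁻ is absent, so OxaF is active.
Co²⁺ is present, so SibZ is active.
With repressor SibZ bound, *kepN* is not transcribed.
→ *kepN* is OFF.
Malonate is present, so DulK is active.
No repressor is bound and DulK is active, so *torW* is transcribed.
So TorW is produced and active.
Norleucine is present, so TemU is active.
Mevalonate is present, so CilN is inactive.
No repressor is bound and TemU is active, so *ulmS* is transcribed.
So UlmS is produced and active.
No repressor is bound and TorW and UlmS are active, so *temD* is transcribed.
→ *temD* is ON.
Melibiose is absent, so ElnK is active.
No repressor is bound and ElnK is active, so *torQ* is transcribed.
So TorQ is produced and active.
No repressor is bound and TorQ is active, so *purD* is transcribed.
→ *purD* is ON.
2 of the 3 genes are transcribed.

2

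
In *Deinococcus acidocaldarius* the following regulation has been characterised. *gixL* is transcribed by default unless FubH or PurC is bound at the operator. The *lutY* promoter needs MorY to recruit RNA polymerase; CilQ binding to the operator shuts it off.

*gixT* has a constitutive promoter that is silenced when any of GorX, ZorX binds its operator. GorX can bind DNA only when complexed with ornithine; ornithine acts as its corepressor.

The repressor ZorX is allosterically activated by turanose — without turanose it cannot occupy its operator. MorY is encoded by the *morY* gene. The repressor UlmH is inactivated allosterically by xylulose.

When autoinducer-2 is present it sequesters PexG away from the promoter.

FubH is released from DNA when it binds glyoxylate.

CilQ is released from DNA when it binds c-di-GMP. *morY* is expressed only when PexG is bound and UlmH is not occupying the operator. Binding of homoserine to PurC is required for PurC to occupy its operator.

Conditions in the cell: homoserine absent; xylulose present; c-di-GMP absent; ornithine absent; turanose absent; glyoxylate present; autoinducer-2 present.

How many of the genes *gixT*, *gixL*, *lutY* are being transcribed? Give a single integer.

2

Ornithine is absent, so GorX is inactive.
Turanose is absent, so ZorX is inactive.
With no repressor bound, *gixT* is transcribed.
→ *gixT* is ON.
Glyoxylate is present, so FubH is inactive.
Homoserine is absent, so PurC is inactive.
With no repressor bound, *gixL* is transcribed.
→ *gixL* is ON.
c-di-GMP is absent, so CilQ is active.
Xylulose is present, so UlmH is inactive.
Autoinducer-2 is present, so PexG is inactive.
Required activator PexG is absent, so *morY* is not transcribed.
So MorY is not produced.
With repressor CilQ bound, *lutY* is not transcribed.
→ *lutY* is OFF.
2 of the 3 genes are transcribed.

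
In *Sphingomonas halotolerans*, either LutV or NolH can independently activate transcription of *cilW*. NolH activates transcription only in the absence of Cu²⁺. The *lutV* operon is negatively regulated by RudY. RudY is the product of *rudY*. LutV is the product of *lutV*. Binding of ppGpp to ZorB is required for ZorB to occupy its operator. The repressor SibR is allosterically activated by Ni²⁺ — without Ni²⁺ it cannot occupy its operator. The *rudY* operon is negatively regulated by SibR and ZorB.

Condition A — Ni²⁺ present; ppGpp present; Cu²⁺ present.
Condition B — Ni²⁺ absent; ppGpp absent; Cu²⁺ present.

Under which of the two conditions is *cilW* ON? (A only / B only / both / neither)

Condition A:
Ni²⁺ is present, so SibR is active.
ppGpp is present, so ZorB is active.
With repressor SibR bound, *rudY* is not transcribed.
So RudY is not produced.
With no repressor bound, *lutV* is transcribed.
So LutV is produced and active.
Cu²⁺ is present, so NolH is inactive.
Activator LutV is present, so *cilW* is transcribed.
→ *cilW* is ON in A.
Condition B:
Ni²⁺ is absent, so SibR is inactive.
ppGpp is absent, so ZorB is inactive.
With no repressor bound, *rudY* is transcribed.
So RudY is produced and active.
With repressor RudY bound, *lutV* is not transcribed.
So LutV is not produced.
Cu²⁺ is present, so NolH is inactive.
No activator is available at the *cilW* promoter, so *cilW* is not transcribed.
→ *cilW* is OFF in B.

A only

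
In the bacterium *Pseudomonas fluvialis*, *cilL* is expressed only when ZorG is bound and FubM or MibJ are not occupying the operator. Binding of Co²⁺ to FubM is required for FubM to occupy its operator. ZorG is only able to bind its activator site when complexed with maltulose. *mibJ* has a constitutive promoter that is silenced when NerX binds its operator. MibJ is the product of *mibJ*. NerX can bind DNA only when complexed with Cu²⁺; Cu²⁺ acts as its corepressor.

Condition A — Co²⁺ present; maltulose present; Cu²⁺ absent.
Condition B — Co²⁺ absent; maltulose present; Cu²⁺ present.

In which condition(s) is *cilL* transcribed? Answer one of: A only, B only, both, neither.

B only

Condition A:
Co²⁺ is present, so FubM is active.
Maltulose is present, so ZorG is active.
Cu²⁺ is absent, so NerX is inactive.
With no repressor bound, *mibJ* is transcribed.
So MibJ is produced and active.
With repressor FubM bound, *cilL* is not transcribed.
→ *cilL* is OFF in A.
Condition B:
Co²⁺ is absent, so FubM is inactive.
Maltulose is present, so ZorG is active.
Cu²⁺ is present, so NerX is active.
With repressor NerX bound, *mibJ* is not transcribed.
So MibJ is not produced.
No repressor is bound and ZorG is active, so *cilL* is transcribed.
→ *cilL* is ON in B.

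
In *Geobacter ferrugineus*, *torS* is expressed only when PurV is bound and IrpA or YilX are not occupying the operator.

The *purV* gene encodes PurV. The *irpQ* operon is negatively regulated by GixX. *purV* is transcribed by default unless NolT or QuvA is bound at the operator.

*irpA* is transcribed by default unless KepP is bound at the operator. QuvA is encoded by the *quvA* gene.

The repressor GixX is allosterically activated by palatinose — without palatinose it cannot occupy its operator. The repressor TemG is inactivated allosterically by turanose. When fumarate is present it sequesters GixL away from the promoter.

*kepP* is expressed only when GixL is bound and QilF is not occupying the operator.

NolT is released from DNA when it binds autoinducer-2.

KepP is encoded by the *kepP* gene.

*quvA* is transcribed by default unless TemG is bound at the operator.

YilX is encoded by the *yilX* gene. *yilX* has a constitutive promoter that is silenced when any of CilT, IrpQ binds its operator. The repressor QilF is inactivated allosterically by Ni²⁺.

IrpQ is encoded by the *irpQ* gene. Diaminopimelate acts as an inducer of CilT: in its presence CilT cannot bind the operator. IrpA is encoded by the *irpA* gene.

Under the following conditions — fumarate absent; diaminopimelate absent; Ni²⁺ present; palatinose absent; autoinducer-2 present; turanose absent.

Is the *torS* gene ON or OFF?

ON

Fumarate is absent, so GixL is active.
Ni²⁺ is present, so QilF is inactive.
No repressor is bound and GixL is active, so *kepP* is transcribed.
So KepP is produced and active.
With repressor KepP bound, *irpA* is not transcribed.
So IrpA is not produced.
Autoinducer-2 is present, so NolT is inactive.
Turanose is absent, so TemG is active.
With repressor TemG bound, *quvA* is not transcribed.
So QuvA is not produced.
With no repressor bound, *purV* is transcribed.
So PurV is produced and active.
Diaminopimelate is absent, so CilT is active.
Palatinose is absent, so GixX is inactive.
With no repressor bound, *irpQ* is transcribed.
So IrpQ is produced and active.
With repressor CilT bound, *yilX* is not transcribed.
So YilX is not produced.
No repressor is bound and PurV is active, so *torS* is transcribed.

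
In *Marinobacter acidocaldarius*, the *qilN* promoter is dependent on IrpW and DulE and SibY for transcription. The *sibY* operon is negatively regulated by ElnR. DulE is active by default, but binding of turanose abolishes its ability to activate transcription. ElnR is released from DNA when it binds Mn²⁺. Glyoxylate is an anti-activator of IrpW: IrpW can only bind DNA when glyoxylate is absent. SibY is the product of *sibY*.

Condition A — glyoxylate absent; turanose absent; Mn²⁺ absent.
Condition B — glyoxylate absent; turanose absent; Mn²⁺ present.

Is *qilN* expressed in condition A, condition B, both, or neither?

Condition A:
Glyoxylate is absent, so IrpW is active.
Turanose is absent, so DulE is active.
Mn²⁺ is absent, so ElnR is active.
With repressor ElnR bound, *sibY* is not transcribed.
So SibY is not produced.
Required activator SibY is absent, so *qilN* is not transcribed.
→ *qilN* is OFF in A.
Condition B:
Glyoxylate is absent, so IrpW is active.
Turanose is absent, so DulE is active.
Mn²⁺ is present, so ElnR is inactive.
With no repressor bound, *sibY* is transcribed.
So SibY is produced and active.
No repressor is bound and IrpW and DulE and SibY are active, so *qilN* is transcribed.
→ *qilN* is ON in B.

B only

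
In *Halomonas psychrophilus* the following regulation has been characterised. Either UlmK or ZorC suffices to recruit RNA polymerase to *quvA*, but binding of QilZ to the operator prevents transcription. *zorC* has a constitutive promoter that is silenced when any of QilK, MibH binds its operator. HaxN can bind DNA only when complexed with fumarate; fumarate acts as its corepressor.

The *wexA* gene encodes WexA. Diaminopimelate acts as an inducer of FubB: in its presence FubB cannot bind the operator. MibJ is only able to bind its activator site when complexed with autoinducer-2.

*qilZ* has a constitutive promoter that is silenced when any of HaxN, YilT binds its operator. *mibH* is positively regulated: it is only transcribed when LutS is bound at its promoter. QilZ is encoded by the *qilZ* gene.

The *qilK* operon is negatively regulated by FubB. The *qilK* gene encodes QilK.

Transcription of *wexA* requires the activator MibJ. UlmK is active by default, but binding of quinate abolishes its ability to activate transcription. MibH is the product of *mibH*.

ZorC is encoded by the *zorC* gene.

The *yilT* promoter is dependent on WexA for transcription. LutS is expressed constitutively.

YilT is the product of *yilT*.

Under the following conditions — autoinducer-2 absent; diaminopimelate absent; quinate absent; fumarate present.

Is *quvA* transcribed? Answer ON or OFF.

Quinate is absent, so UlmK is active.
Diaminopimelate is absent, so FubB is active.
With repressor FubB bound, *qilK* is not transcribed.
So QilK is not produced.
LutS is produced constitutively and is active.
No repressor is bound and LutS is active, so *mibH* is transcribed.
So MibH is produced and active.
With repressor MibH bound, *zorC* is not transcribed.
So ZorC is not produced.
Fumarate is present, so HaxN is active.
Autoinducer-2 is absent, so MibJ is inactive.
Required activator MibJ is absent, so *wexA* is not transcribed.
So WexA is not produced.
Required activator WexA is absent, so *yilT* is not transcribed.
So YilT is not produced.
With repressor HaxN bound, *qilZ* is not transcribed.
So QilZ is not produced.
Activator UlmK is present, so *quvA* is transcribed.

ON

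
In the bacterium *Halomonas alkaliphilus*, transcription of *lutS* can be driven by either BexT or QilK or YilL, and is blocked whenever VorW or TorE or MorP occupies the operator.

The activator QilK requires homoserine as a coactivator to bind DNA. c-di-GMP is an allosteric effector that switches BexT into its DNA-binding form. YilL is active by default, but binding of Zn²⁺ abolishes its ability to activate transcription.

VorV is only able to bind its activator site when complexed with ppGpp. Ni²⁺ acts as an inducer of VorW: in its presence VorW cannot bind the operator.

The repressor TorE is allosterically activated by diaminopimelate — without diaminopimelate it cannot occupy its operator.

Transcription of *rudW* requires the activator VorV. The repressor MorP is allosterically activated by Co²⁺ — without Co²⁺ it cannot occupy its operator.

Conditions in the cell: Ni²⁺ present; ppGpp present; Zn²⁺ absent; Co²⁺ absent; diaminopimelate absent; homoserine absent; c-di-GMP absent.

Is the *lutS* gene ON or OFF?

ON

Ni²⁺ is present, so VorW is inactive.
c-di-GMP is absent, so BexT is inactive.
Homoserine is absent, so QilK is inactive.
Diaminopimelate is absent, so TorE is inactive.
Co²⁺ is absent, so MorP is inactive.
Zn²⁺ is absent, so YilL is active.
Activator YilL is present, so *lutS* is transcribed.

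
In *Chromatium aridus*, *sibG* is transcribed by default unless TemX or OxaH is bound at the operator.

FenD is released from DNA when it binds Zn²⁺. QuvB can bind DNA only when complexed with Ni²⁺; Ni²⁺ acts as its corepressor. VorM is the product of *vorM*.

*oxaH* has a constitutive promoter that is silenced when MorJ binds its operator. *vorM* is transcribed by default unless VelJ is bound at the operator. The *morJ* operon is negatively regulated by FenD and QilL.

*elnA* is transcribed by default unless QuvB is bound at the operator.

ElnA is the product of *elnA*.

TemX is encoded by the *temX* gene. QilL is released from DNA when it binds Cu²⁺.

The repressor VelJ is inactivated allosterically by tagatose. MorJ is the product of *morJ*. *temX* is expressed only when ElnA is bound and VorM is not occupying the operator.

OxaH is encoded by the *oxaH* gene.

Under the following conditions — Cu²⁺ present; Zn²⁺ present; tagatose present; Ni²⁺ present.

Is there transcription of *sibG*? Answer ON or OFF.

ON

Ni²⁺ is present, so QuvB is active.
With repressor QuvB bound, *elnA* is not transcribed.
So ElnA is not produced.
Tagatose is present, so VelJ is inactive.
With no repressor bound, *vorM* is transcribed.
So VorM is produced and active.
With repressor VorM bound, *temX* is not transcribed.
So TemX is not produced.
Zn²⁺ is present, so FenD is inactive.
Cu²⁺ is present, so QilL is inactive.
With no repressor bound, *morJ* is transcribed.
So MorJ is produced and active.
With repressor MorJ bound, *oxaH* is not transcribed.
So OxaH is not produced.
With no repressor bound, *sibG* is transcribed.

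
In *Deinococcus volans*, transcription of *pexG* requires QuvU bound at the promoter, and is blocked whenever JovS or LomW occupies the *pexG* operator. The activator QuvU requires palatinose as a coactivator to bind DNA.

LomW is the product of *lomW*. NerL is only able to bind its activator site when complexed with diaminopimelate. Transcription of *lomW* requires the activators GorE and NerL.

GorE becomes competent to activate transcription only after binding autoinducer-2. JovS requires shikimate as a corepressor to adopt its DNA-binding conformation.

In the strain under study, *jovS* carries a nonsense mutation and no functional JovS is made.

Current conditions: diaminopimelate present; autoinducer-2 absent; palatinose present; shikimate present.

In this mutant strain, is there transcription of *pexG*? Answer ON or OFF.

ON

JovS is non-functional in this strain, so it has no effect.
Palatinose is present, so QuvU is active.
Autoinducer-2 is absent, so GorE is inactive.
Diaminopimelate is present, so NerL is active.
Required activator GorE is absent, so *lomW* is not transcribed.
So LomW is not produced.
No repressor is bound and QuvU is active, so *pexG* is transcribed.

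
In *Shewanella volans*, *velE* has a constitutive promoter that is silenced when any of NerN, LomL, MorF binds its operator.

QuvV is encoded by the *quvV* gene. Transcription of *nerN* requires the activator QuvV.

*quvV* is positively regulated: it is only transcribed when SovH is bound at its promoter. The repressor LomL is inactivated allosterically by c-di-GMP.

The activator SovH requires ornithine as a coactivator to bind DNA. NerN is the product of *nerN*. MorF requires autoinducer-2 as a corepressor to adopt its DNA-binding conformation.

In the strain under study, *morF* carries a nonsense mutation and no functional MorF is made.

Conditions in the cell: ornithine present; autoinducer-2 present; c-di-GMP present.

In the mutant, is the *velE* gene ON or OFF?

Ornithine is present, so SovH is active.
No repressor is bound and SovH is active, so *quvV* is transcribed.
So QuvV is produced and active.
No repressor is bound and QuvV is active, so *nerN* is transcribed.
So NerN is produced and active.
c-di-GMP is present, so LomL is inactive.
MorF is non-functional in this strain, so it has no effect.
With repressor NerN bound, *velE* is not transcribed.

OFF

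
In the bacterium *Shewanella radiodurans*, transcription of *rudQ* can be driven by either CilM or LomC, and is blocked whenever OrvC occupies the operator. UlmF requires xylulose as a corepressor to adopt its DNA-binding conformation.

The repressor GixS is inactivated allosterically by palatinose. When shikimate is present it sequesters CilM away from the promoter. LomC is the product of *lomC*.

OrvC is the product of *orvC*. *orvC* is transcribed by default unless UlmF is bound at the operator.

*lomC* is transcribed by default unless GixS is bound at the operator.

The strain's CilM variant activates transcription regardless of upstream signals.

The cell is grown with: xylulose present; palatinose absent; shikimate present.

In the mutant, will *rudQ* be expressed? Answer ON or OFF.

ON

CilM is constitutively active in this strain.
Xylulose is present, so UlmF is active.
With repressor UlmF bound, *orvC* is not transcribed.
So OrvC is not produced.
Palatinose is absent, so GixS is active.
With repressor GixS bound, *lomC* is not transcribed.
So LomC is not produced.
Activator CilM is present, so *rudQ* is transcribed.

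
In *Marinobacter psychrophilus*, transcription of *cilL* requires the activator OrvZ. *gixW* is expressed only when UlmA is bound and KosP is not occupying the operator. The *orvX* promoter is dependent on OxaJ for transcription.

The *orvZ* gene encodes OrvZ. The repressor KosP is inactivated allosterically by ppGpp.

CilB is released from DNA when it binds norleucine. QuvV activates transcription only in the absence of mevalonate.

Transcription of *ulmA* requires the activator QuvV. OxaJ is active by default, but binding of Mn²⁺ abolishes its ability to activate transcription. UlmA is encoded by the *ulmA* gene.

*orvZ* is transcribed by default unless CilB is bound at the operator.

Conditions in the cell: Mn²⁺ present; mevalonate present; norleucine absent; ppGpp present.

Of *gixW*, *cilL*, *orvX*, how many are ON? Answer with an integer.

0

ppGpp is present, so KosP is inactive.
Mevalonate is present, so QuvV is inactive.
Required activator QuvV is absent, so *ulmA* is not transcribed.
So UlmA is not produced.
Required activator UlmA is absent, so *gixW* is not transcribed.
→ *gixW* is OFF.
Norleucine is absent, so CilB is active.
With repressor CilB bound, *orvZ* is not transcribed.
So OrvZ is not produced.
Required activator OrvZ is absent, so *cilL* is not transcribed.
→ *cilL* is OFF.
Mn²⁺ is present, so OxaJ is inactive.
Required activator OxaJ is absent, so *orvX* is not transcribed.
→ *orvX* is OFF.
0 of the 3 genes are transcribed.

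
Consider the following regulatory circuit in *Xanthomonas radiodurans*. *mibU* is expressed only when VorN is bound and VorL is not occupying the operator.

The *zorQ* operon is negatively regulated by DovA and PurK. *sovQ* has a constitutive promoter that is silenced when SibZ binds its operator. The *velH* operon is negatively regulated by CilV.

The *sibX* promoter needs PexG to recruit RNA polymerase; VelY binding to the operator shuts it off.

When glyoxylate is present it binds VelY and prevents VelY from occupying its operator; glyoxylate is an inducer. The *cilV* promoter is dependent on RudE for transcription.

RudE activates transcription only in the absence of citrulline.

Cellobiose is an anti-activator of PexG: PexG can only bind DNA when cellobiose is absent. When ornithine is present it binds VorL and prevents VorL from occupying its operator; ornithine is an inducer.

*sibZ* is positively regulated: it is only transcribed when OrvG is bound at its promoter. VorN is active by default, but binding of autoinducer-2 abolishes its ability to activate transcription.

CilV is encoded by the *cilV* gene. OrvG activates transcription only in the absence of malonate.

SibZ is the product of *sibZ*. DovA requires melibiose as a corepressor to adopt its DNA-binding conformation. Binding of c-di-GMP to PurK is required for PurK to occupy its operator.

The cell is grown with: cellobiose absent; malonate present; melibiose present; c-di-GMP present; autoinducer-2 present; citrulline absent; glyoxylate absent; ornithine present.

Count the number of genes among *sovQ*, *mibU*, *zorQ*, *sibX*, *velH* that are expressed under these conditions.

1

Malonate is present, so OrvG is inactive.
Required activator OrvG is absent, so *sibZ* is not transcribed.
So SibZ is not produced.
With no repressor bound, *sovQ* is transcribed.
→ *sovQ* is ON.
Ornithine is present, so VorL is inactive.
Autoinducer-2 is present, so VorN is inactive.
Required activator VorN is absent, so *mibU* is not transcribed.
→ *mibU* is OFF.
Melibiose is present, so DovA is active.
c-di-GMP is present, so PurK is active.
With repressor DovA bound, *zorQ* is not transcribed.
→ *zorQ* is OFF.
Cellobiose is absent, so PexG is active.
Glyoxylate is absent, so VelY is active.
With repressor VelY bound, *sibX* is not transcribed.
→ *sibX* is OFF.
Citrulline is absent, so RudE is active.
No repressor is bound and RudE is active, so *cilV* is transcribed.
So CilV is produced and active.
With repressor CilV bound, *velH* is not transcribed.
→ *velH* is OFF.
1 of the 5 genes is transcribed.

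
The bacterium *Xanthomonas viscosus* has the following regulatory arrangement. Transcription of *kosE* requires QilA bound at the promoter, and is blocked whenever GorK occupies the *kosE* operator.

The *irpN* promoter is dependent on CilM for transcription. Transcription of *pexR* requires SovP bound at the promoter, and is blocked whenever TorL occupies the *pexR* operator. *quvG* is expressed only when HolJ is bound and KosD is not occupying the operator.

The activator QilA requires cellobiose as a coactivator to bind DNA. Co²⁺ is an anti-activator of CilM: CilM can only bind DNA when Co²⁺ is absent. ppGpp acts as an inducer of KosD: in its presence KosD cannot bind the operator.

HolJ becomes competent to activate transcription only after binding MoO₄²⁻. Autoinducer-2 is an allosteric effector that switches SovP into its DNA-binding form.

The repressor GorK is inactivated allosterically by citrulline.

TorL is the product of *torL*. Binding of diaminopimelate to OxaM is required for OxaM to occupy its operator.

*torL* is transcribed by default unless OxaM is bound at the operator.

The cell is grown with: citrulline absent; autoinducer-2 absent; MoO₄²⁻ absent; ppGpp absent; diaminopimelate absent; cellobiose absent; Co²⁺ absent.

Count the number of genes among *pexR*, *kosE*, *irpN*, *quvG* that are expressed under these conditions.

Diaminopimelate is absent, so OxaM is inactive.
With no repressor bound, *torL* is transcribed.
So TorL is produced and active.
Autoinducer-2 is absent, so SovP is inactive.
With repressor TorL bound, *pexR* is not transcribed.
→ *pexR* is OFF.
Cellobiose is absent, so QilA is inactive.
Citrulline is absent, so GorK is active.
With repressor GorK bound, *kosE* is not transcribed.
→ *kosE* is OFF.
Co²⁺ is absent, so CilM is active.
No repressor is bound and CilM is active, so *irpN* is transcribed.
→ *irpN* is ON.
ppGpp is absent, so KosD is active.
MoO₄²⁻ is absent, so HolJ is inactive.
With repressor KosD bound, *quvG* is not transcribed.
→ *quvG* is OFF.
1 of the 4 genes is transcribed.

1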